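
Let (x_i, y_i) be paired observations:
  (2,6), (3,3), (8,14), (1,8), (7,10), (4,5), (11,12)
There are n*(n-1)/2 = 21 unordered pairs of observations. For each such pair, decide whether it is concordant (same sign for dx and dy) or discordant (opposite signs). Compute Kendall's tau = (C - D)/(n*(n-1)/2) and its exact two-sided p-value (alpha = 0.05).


Step 1: Enumerate the 21 unordered pairs (i,j) with i<j and classify each by sign(x_j-x_i) * sign(y_j-y_i).
  (1,2):dx=+1,dy=-3->D; (1,3):dx=+6,dy=+8->C; (1,4):dx=-1,dy=+2->D; (1,5):dx=+5,dy=+4->C
  (1,6):dx=+2,dy=-1->D; (1,7):dx=+9,dy=+6->C; (2,3):dx=+5,dy=+11->C; (2,4):dx=-2,dy=+5->D
  (2,5):dx=+4,dy=+7->C; (2,6):dx=+1,dy=+2->C; (2,7):dx=+8,dy=+9->C; (3,4):dx=-7,dy=-6->C
  (3,5):dx=-1,dy=-4->C; (3,6):dx=-4,dy=-9->C; (3,7):dx=+3,dy=-2->D; (4,5):dx=+6,dy=+2->C
  (4,6):dx=+3,dy=-3->D; (4,7):dx=+10,dy=+4->C; (5,6):dx=-3,dy=-5->C; (5,7):dx=+4,dy=+2->C
  (6,7):dx=+7,dy=+7->C
Step 2: C = 15, D = 6, total pairs = 21.
Step 3: tau = (C - D)/(n(n-1)/2) = (15 - 6)/21 = 0.428571.
Step 4: Exact two-sided p-value (enumerate n! = 5040 permutations of y under H0): p = 0.238889.
Step 5: alpha = 0.05. fail to reject H0.

tau_b = 0.4286 (C=15, D=6), p = 0.238889, fail to reject H0.


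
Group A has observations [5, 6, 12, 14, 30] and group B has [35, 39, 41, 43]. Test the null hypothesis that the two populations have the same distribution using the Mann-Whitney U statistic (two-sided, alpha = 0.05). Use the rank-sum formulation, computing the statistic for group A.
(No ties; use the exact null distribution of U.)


Step 1: Combine and sort all 9 observations; assign midranks.
sorted (value, group): (5,X), (6,X), (12,X), (14,X), (30,X), (35,Y), (39,Y), (41,Y), (43,Y)
ranks: 5->1, 6->2, 12->3, 14->4, 30->5, 35->6, 39->7, 41->8, 43->9
Step 2: Rank sum for X: R1 = 1 + 2 + 3 + 4 + 5 = 15.
Step 3: U_X = R1 - n1(n1+1)/2 = 15 - 5*6/2 = 15 - 15 = 0.
       U_Y = n1*n2 - U_X = 20 - 0 = 20.
Step 4: No ties, so the exact null distribution of U (based on enumerating the C(9,5) = 126 equally likely rank assignments) gives the two-sided p-value.
Step 5: p-value = 0.015873; compare to alpha = 0.05. reject H0.

U_X = 0, p = 0.015873, reject H0 at alpha = 0.05.


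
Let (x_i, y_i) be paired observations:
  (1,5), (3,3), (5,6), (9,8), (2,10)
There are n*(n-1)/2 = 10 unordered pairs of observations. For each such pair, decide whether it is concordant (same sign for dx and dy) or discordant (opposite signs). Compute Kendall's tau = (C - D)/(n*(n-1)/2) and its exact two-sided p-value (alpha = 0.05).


Step 1: Enumerate the 10 unordered pairs (i,j) with i<j and classify each by sign(x_j-x_i) * sign(y_j-y_i).
  (1,2):dx=+2,dy=-2->D; (1,3):dx=+4,dy=+1->C; (1,4):dx=+8,dy=+3->C; (1,5):dx=+1,dy=+5->C
  (2,3):dx=+2,dy=+3->C; (2,4):dx=+6,dy=+5->C; (2,5):dx=-1,dy=+7->D; (3,4):dx=+4,dy=+2->C
  (3,5):dx=-3,dy=+4->D; (4,5):dx=-7,dy=+2->D
Step 2: C = 6, D = 4, total pairs = 10.
Step 3: tau = (C - D)/(n(n-1)/2) = (6 - 4)/10 = 0.200000.
Step 4: Exact two-sided p-value (enumerate n! = 120 permutations of y under H0): p = 0.816667.
Step 5: alpha = 0.05. fail to reject H0.

tau_b = 0.2000 (C=6, D=4), p = 0.816667, fail to reject H0.


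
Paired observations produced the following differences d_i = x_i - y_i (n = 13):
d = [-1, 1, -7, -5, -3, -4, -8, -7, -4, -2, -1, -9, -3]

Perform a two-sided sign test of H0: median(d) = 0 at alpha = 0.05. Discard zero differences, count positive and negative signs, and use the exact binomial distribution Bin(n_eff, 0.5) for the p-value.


Step 1: Discard zero differences. Original n = 13; n_eff = number of nonzero differences = 13.
Nonzero differences (with sign): -1, +1, -7, -5, -3, -4, -8, -7, -4, -2, -1, -9, -3
Step 2: Count signs: positive = 1, negative = 12.
Step 3: Under H0: P(positive) = 0.5, so the number of positives S ~ Bin(13, 0.5).
Step 4: Two-sided exact p-value = sum of Bin(13,0.5) probabilities at or below the observed probability = 0.003418.
Step 5: alpha = 0.05. reject H0.

n_eff = 13, pos = 1, neg = 12, p = 0.003418, reject H0.


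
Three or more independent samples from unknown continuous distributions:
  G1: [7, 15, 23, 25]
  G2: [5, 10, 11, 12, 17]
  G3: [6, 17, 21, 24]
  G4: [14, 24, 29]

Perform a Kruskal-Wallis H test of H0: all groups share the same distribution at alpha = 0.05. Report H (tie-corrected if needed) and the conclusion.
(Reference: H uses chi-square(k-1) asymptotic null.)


Step 1: Combine all N = 16 observations and assign midranks.
sorted (value, group, rank): (5,G2,1), (6,G3,2), (7,G1,3), (10,G2,4), (11,G2,5), (12,G2,6), (14,G4,7), (15,G1,8), (17,G2,9.5), (17,G3,9.5), (21,G3,11), (23,G1,12), (24,G3,13.5), (24,G4,13.5), (25,G1,15), (29,G4,16)
Step 2: Sum ranks within each group.
R_1 = 38 (n_1 = 4)
R_2 = 25.5 (n_2 = 5)
R_3 = 36 (n_3 = 4)
R_4 = 36.5 (n_4 = 3)
Step 3: H = 12/(N(N+1)) * sum(R_i^2/n_i) - 3(N+1)
     = 12/(16*17) * (38^2/4 + 25.5^2/5 + 36^2/4 + 36.5^2/3) - 3*17
     = 0.044118 * 1259.13 - 51
     = 4.550000.
Step 4: Ties present; correction factor C = 1 - 12/(16^3 - 16) = 0.997059. Corrected H = 4.550000 / 0.997059 = 4.563422.
Step 5: Under H0, H ~ chi^2(3); p-value = 0.206702.
Step 6: alpha = 0.05. fail to reject H0.

H = 4.5634, df = 3, p = 0.206702, fail to reject H0.


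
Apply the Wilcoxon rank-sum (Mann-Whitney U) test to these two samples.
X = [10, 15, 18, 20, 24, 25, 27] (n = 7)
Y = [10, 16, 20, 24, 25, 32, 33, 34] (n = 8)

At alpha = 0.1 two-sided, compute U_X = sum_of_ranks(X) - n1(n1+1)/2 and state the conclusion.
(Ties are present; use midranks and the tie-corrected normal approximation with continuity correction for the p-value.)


Step 1: Combine and sort all 15 observations; assign midranks.
sorted (value, group): (10,X), (10,Y), (15,X), (16,Y), (18,X), (20,X), (20,Y), (24,X), (24,Y), (25,X), (25,Y), (27,X), (32,Y), (33,Y), (34,Y)
ranks: 10->1.5, 10->1.5, 15->3, 16->4, 18->5, 20->6.5, 20->6.5, 24->8.5, 24->8.5, 25->10.5, 25->10.5, 27->12, 32->13, 33->14, 34->15
Step 2: Rank sum for X: R1 = 1.5 + 3 + 5 + 6.5 + 8.5 + 10.5 + 12 = 47.
Step 3: U_X = R1 - n1(n1+1)/2 = 47 - 7*8/2 = 47 - 28 = 19.
       U_Y = n1*n2 - U_X = 56 - 19 = 37.
Step 4: Ties are present, so use the tie-corrected normal approximation (with continuity correction) for the p-value.
Step 5: p-value = 0.323537; compare to alpha = 0.1. fail to reject H0.

U_X = 19, p = 0.323537, fail to reject H0 at alpha = 0.1.


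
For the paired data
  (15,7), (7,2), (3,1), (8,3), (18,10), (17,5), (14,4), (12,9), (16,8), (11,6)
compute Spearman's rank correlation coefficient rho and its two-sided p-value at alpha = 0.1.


Step 1: Rank x and y separately (midranks; no ties here).
rank(x): 15->7, 7->2, 3->1, 8->3, 18->10, 17->9, 14->6, 12->5, 16->8, 11->4
rank(y): 7->7, 2->2, 1->1, 3->3, 10->10, 5->5, 4->4, 9->9, 8->8, 6->6
Step 2: d_i = R_x(i) - R_y(i); compute d_i^2.
  (7-7)^2=0, (2-2)^2=0, (1-1)^2=0, (3-3)^2=0, (10-10)^2=0, (9-5)^2=16, (6-4)^2=4, (5-9)^2=16, (8-8)^2=0, (4-6)^2=4
sum(d^2) = 40.
Step 3: rho = 1 - 6*40 / (10*(10^2 - 1)) = 1 - 240/990 = 0.757576.
Step 4: Under H0, t = rho * sqrt((n-2)/(1-rho^2)) = 3.2827 ~ t(8).
Step 5: Two-sided p-value from the t-distribution with 8 df = 0.011143.
Step 6: alpha = 0.1. reject H0.

rho = 0.7576, p = 0.011143, reject H0 at alpha = 0.1.


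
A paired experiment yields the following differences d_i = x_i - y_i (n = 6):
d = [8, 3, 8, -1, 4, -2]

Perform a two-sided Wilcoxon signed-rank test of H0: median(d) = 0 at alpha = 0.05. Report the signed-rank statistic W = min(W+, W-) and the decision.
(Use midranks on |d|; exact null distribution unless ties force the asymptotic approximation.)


Step 1: Drop any zero differences (none here) and take |d_i|.
|d| = [8, 3, 8, 1, 4, 2]
Step 2: Midrank |d_i| (ties get averaged ranks).
ranks: |8|->5.5, |3|->3, |8|->5.5, |1|->1, |4|->4, |2|->2
Step 3: Attach original signs; sum ranks with positive sign and with negative sign.
W+ = 5.5 + 3 + 5.5 + 4 = 18
W- = 1 + 2 = 3
(Check: W+ + W- = 21 should equal n(n+1)/2 = 21.)
Step 4: Test statistic W = min(W+, W-) = 3.
Step 5: Ties in |d|, so use the tie-corrected normal approximation.
        E[W] = n(n+1)/4 = 6*7/4 = 10.5.
        Tie groups: |d|=8 (t=2); sum(t^3 - t) = 6.
        Var[W] = n(n+1)(2n+1)/24 - sum(t^3-t)/48 = 546/24 - 6/48 = 22.625.
        z = (W - E[W]) / sqrt(Var[W]) = (3 - 10.5) / 4.7566 = -1.5768.
        Two-sided p = 2*Phi(z) = 0.114850.
Step 6: alpha = 0.05. fail to reject H0.

W+ = 18, W- = 3, W = min = 3, p = 0.114850, fail to reject H0.


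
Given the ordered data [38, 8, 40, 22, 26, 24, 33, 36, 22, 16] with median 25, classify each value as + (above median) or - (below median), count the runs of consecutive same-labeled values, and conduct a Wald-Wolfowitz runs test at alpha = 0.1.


Step 1: Compute median = 25; label A = above, B = below.
Labels in order: ABABABAABB  (n_A = 5, n_B = 5)
Step 2: Count runs R = 8.
Step 3: Under H0 (random ordering), E[R] = 2*n_A*n_B/(n_A+n_B) + 1 = 2*5*5/10 + 1 = 6.0000.
        Var[R] = 2*n_A*n_B*(2*n_A*n_B - n_A - n_B) / ((n_A+n_B)^2 * (n_A+n_B-1)) = 2000/900 = 2.2222.
        SD[R] = 1.4907.
Step 4: Continuity-corrected z = (R - 0.5 - E[R]) / SD[R] = (8 - 0.5 - 6.0000) / 1.4907 = 1.0062.
Step 5: Two-sided p-value via normal approximation = 2*(1 - Phi(|z|)) = 0.314305.
Step 6: alpha = 0.1. fail to reject H0.

R = 8, z = 1.0062, p = 0.314305, fail to reject H0.


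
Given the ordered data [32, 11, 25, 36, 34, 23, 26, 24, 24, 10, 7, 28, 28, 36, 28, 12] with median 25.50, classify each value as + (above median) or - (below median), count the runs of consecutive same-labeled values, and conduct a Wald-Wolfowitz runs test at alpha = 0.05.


Step 1: Compute median = 25.50; label A = above, B = below.
Labels in order: ABBAABABBBBAAAAB  (n_A = 8, n_B = 8)
Step 2: Count runs R = 8.
Step 3: Under H0 (random ordering), E[R] = 2*n_A*n_B/(n_A+n_B) + 1 = 2*8*8/16 + 1 = 9.0000.
        Var[R] = 2*n_A*n_B*(2*n_A*n_B - n_A - n_B) / ((n_A+n_B)^2 * (n_A+n_B-1)) = 14336/3840 = 3.7333.
        SD[R] = 1.9322.
Step 4: Continuity-corrected z = (R + 0.5 - E[R]) / SD[R] = (8 + 0.5 - 9.0000) / 1.9322 = -0.2588.
Step 5: Two-sided p-value via normal approximation = 2*(1 - Phi(|z|)) = 0.795809.
Step 6: alpha = 0.05. fail to reject H0.

R = 8, z = -0.2588, p = 0.795809, fail to reject H0.


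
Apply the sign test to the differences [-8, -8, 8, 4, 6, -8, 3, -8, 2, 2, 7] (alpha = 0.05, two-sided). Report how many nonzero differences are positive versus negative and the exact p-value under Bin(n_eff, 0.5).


Step 1: Discard zero differences. Original n = 11; n_eff = number of nonzero differences = 11.
Nonzero differences (with sign): -8, -8, +8, +4, +6, -8, +3, -8, +2, +2, +7
Step 2: Count signs: positive = 7, negative = 4.
Step 3: Under H0: P(positive) = 0.5, so the number of positives S ~ Bin(11, 0.5).
Step 4: Two-sided exact p-value = sum of Bin(11,0.5) probabilities at or below the observed probability = 0.548828.
Step 5: alpha = 0.05. fail to reject H0.

n_eff = 11, pos = 7, neg = 4, p = 0.548828, fail to reject H0.


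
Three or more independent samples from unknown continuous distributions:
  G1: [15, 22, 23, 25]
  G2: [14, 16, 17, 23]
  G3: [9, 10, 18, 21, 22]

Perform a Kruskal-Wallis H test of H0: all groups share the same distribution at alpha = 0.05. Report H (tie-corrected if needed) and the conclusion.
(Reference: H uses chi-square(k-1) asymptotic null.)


Step 1: Combine all N = 13 observations and assign midranks.
sorted (value, group, rank): (9,G3,1), (10,G3,2), (14,G2,3), (15,G1,4), (16,G2,5), (17,G2,6), (18,G3,7), (21,G3,8), (22,G1,9.5), (22,G3,9.5), (23,G1,11.5), (23,G2,11.5), (25,G1,13)
Step 2: Sum ranks within each group.
R_1 = 38 (n_1 = 4)
R_2 = 25.5 (n_2 = 4)
R_3 = 27.5 (n_3 = 5)
Step 3: H = 12/(N(N+1)) * sum(R_i^2/n_i) - 3(N+1)
     = 12/(13*14) * (38^2/4 + 25.5^2/4 + 27.5^2/5) - 3*14
     = 0.065934 * 674.812 - 42
     = 2.493132.
Step 4: Ties present; correction factor C = 1 - 12/(13^3 - 13) = 0.994505. Corrected H = 2.493132 / 0.994505 = 2.506906.
Step 5: Under H0, H ~ chi^2(2); p-value = 0.285517.
Step 6: alpha = 0.05. fail to reject H0.

H = 2.5069, df = 2, p = 0.285517, fail to reject H0.


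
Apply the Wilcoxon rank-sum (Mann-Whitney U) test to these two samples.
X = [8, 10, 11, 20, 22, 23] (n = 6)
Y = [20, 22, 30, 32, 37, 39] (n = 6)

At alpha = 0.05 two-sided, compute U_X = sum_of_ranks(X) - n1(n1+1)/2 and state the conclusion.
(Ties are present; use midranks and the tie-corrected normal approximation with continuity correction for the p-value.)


Step 1: Combine and sort all 12 observations; assign midranks.
sorted (value, group): (8,X), (10,X), (11,X), (20,X), (20,Y), (22,X), (22,Y), (23,X), (30,Y), (32,Y), (37,Y), (39,Y)
ranks: 8->1, 10->2, 11->3, 20->4.5, 20->4.5, 22->6.5, 22->6.5, 23->8, 30->9, 32->10, 37->11, 39->12
Step 2: Rank sum for X: R1 = 1 + 2 + 3 + 4.5 + 6.5 + 8 = 25.
Step 3: U_X = R1 - n1(n1+1)/2 = 25 - 6*7/2 = 25 - 21 = 4.
       U_Y = n1*n2 - U_X = 36 - 4 = 32.
Step 4: Ties are present, so use the tie-corrected normal approximation (with continuity correction) for the p-value.
Step 5: p-value = 0.030058; compare to alpha = 0.05. reject H0.

U_X = 4, p = 0.030058, reject H0 at alpha = 0.05.


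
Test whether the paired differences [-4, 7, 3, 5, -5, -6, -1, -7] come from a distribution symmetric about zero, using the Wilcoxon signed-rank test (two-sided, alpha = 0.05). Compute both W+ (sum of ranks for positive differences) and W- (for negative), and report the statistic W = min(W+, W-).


Step 1: Drop any zero differences (none here) and take |d_i|.
|d| = [4, 7, 3, 5, 5, 6, 1, 7]
Step 2: Midrank |d_i| (ties get averaged ranks).
ranks: |4|->3, |7|->7.5, |3|->2, |5|->4.5, |5|->4.5, |6|->6, |1|->1, |7|->7.5
Step 3: Attach original signs; sum ranks with positive sign and with negative sign.
W+ = 7.5 + 2 + 4.5 = 14
W- = 3 + 4.5 + 6 + 1 + 7.5 = 22
(Check: W+ + W- = 36 should equal n(n+1)/2 = 36.)
Step 4: Test statistic W = min(W+, W-) = 14.
Step 5: Ties in |d|, so use the tie-corrected normal approximation.
        E[W] = n(n+1)/4 = 8*9/4 = 18.
        Tie groups: |d|=5 (t=2), |d|=7 (t=2); sum(t^3 - t) = 12.
        Var[W] = n(n+1)(2n+1)/24 - sum(t^3-t)/48 = 1224/24 - 12/48 = 50.75.
        z = (W - E[W]) / sqrt(Var[W]) = (14 - 18) / 7.1239 = -0.5615.
        Two-sided p = 2*Phi(z) = 0.574464.
Step 6: alpha = 0.05. fail to reject H0.

W+ = 14, W- = 22, W = min = 14, p = 0.574464, fail to reject H0.


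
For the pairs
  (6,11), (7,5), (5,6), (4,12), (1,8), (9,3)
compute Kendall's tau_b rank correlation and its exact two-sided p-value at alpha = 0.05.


Step 1: Enumerate the 15 unordered pairs (i,j) with i<j and classify each by sign(x_j-x_i) * sign(y_j-y_i).
  (1,2):dx=+1,dy=-6->D; (1,3):dx=-1,dy=-5->C; (1,4):dx=-2,dy=+1->D; (1,5):dx=-5,dy=-3->C
  (1,6):dx=+3,dy=-8->D; (2,3):dx=-2,dy=+1->D; (2,4):dx=-3,dy=+7->D; (2,5):dx=-6,dy=+3->D
  (2,6):dx=+2,dy=-2->D; (3,4):dx=-1,dy=+6->D; (3,5):dx=-4,dy=+2->D; (3,6):dx=+4,dy=-3->D
  (4,5):dx=-3,dy=-4->C; (4,6):dx=+5,dy=-9->D; (5,6):dx=+8,dy=-5->D
Step 2: C = 3, D = 12, total pairs = 15.
Step 3: tau = (C - D)/(n(n-1)/2) = (3 - 12)/15 = -0.600000.
Step 4: Exact two-sided p-value (enumerate n! = 720 permutations of y under H0): p = 0.136111.
Step 5: alpha = 0.05. fail to reject H0.

tau_b = -0.6000 (C=3, D=12), p = 0.136111, fail to reject H0.


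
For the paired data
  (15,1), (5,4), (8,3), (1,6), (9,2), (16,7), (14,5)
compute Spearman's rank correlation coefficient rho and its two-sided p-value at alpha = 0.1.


Step 1: Rank x and y separately (midranks; no ties here).
rank(x): 15->6, 5->2, 8->3, 1->1, 9->4, 16->7, 14->5
rank(y): 1->1, 4->4, 3->3, 6->6, 2->2, 7->7, 5->5
Step 2: d_i = R_x(i) - R_y(i); compute d_i^2.
  (6-1)^2=25, (2-4)^2=4, (3-3)^2=0, (1-6)^2=25, (4-2)^2=4, (7-7)^2=0, (5-5)^2=0
sum(d^2) = 58.
Step 3: rho = 1 - 6*58 / (7*(7^2 - 1)) = 1 - 348/336 = -0.035714.
Step 4: Under H0, t = rho * sqrt((n-2)/(1-rho^2)) = -0.0799 ~ t(5).
Step 5: Two-sided p-value from the t-distribution with 5 df = 0.939408.
Step 6: alpha = 0.1. fail to reject H0.

rho = -0.0357, p = 0.939408, fail to reject H0 at alpha = 0.1.


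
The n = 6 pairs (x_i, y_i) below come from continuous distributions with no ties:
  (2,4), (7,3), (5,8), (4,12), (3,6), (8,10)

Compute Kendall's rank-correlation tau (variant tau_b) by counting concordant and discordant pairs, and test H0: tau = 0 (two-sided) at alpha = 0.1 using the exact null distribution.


Step 1: Enumerate the 15 unordered pairs (i,j) with i<j and classify each by sign(x_j-x_i) * sign(y_j-y_i).
  (1,2):dx=+5,dy=-1->D; (1,3):dx=+3,dy=+4->C; (1,4):dx=+2,dy=+8->C; (1,5):dx=+1,dy=+2->C
  (1,6):dx=+6,dy=+6->C; (2,3):dx=-2,dy=+5->D; (2,4):dx=-3,dy=+9->D; (2,5):dx=-4,dy=+3->D
  (2,6):dx=+1,dy=+7->C; (3,4):dx=-1,dy=+4->D; (3,5):dx=-2,dy=-2->C; (3,6):dx=+3,dy=+2->C
  (4,5):dx=-1,dy=-6->C; (4,6):dx=+4,dy=-2->D; (5,6):dx=+5,dy=+4->C
Step 2: C = 9, D = 6, total pairs = 15.
Step 3: tau = (C - D)/(n(n-1)/2) = (9 - 6)/15 = 0.200000.
Step 4: Exact two-sided p-value (enumerate n! = 720 permutations of y under H0): p = 0.719444.
Step 5: alpha = 0.1. fail to reject H0.

tau_b = 0.2000 (C=9, D=6), p = 0.719444, fail to reject H0.


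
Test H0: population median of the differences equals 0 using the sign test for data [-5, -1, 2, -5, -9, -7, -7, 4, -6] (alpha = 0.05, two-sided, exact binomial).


Step 1: Discard zero differences. Original n = 9; n_eff = number of nonzero differences = 9.
Nonzero differences (with sign): -5, -1, +2, -5, -9, -7, -7, +4, -6
Step 2: Count signs: positive = 2, negative = 7.
Step 3: Under H0: P(positive) = 0.5, so the number of positives S ~ Bin(9, 0.5).
Step 4: Two-sided exact p-value = sum of Bin(9,0.5) probabilities at or below the observed probability = 0.179688.
Step 5: alpha = 0.05. fail to reject H0.

n_eff = 9, pos = 2, neg = 7, p = 0.179688, fail to reject H0.


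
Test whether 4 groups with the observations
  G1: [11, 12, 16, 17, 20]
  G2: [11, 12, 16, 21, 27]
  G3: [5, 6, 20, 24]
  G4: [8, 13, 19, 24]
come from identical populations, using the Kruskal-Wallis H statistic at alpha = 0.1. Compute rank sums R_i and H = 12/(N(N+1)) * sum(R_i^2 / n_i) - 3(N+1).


Step 1: Combine all N = 18 observations and assign midranks.
sorted (value, group, rank): (5,G3,1), (6,G3,2), (8,G4,3), (11,G1,4.5), (11,G2,4.5), (12,G1,6.5), (12,G2,6.5), (13,G4,8), (16,G1,9.5), (16,G2,9.5), (17,G1,11), (19,G4,12), (20,G1,13.5), (20,G3,13.5), (21,G2,15), (24,G3,16.5), (24,G4,16.5), (27,G2,18)
Step 2: Sum ranks within each group.
R_1 = 45 (n_1 = 5)
R_2 = 53.5 (n_2 = 5)
R_3 = 33 (n_3 = 4)
R_4 = 39.5 (n_4 = 4)
Step 3: H = 12/(N(N+1)) * sum(R_i^2/n_i) - 3(N+1)
     = 12/(18*19) * (45^2/5 + 53.5^2/5 + 33^2/4 + 39.5^2/4) - 3*19
     = 0.035088 * 1639.76 - 57
     = 0.535526.
Step 4: Ties present; correction factor C = 1 - 30/(18^3 - 18) = 0.994840. Corrected H = 0.535526 / 0.994840 = 0.538304.
Step 5: Under H0, H ~ chi^2(3); p-value = 0.910399.
Step 6: alpha = 0.1. fail to reject H0.

H = 0.5383, df = 3, p = 0.910399, fail to reject H0.


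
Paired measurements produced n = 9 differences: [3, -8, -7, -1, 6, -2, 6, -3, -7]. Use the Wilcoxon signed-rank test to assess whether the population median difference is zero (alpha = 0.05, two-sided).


Step 1: Drop any zero differences (none here) and take |d_i|.
|d| = [3, 8, 7, 1, 6, 2, 6, 3, 7]
Step 2: Midrank |d_i| (ties get averaged ranks).
ranks: |3|->3.5, |8|->9, |7|->7.5, |1|->1, |6|->5.5, |2|->2, |6|->5.5, |3|->3.5, |7|->7.5
Step 3: Attach original signs; sum ranks with positive sign and with negative sign.
W+ = 3.5 + 5.5 + 5.5 = 14.5
W- = 9 + 7.5 + 1 + 2 + 3.5 + 7.5 = 30.5
(Check: W+ + W- = 45 should equal n(n+1)/2 = 45.)
Step 4: Test statistic W = min(W+, W-) = 14.5.
Step 5: Ties in |d|, so use the tie-corrected normal approximation.
        E[W] = n(n+1)/4 = 9*10/4 = 22.5.
        Tie groups: |d|=3 (t=2), |d|=6 (t=2), |d|=7 (t=2); sum(t^3 - t) = 18.
        Var[W] = n(n+1)(2n+1)/24 - sum(t^3-t)/48 = 1710/24 - 18/48 = 70.875.
        z = (W - E[W]) / sqrt(Var[W]) = (14.5 - 22.5) / 8.4187 = -0.9503.
        Two-sided p = 2*Phi(z) = 0.341979.
Step 6: alpha = 0.05. fail to reject H0.

W+ = 14.5, W- = 30.5, W = min = 14.5, p = 0.341979, fail to reject H0.


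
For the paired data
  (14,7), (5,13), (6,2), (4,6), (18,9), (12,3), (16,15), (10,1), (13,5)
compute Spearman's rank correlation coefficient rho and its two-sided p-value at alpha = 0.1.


Step 1: Rank x and y separately (midranks; no ties here).
rank(x): 14->7, 5->2, 6->3, 4->1, 18->9, 12->5, 16->8, 10->4, 13->6
rank(y): 7->6, 13->8, 2->2, 6->5, 9->7, 3->3, 15->9, 1->1, 5->4
Step 2: d_i = R_x(i) - R_y(i); compute d_i^2.
  (7-6)^2=1, (2-8)^2=36, (3-2)^2=1, (1-5)^2=16, (9-7)^2=4, (5-3)^2=4, (8-9)^2=1, (4-1)^2=9, (6-4)^2=4
sum(d^2) = 76.
Step 3: rho = 1 - 6*76 / (9*(9^2 - 1)) = 1 - 456/720 = 0.366667.
Step 4: Under H0, t = rho * sqrt((n-2)/(1-rho^2)) = 1.0427 ~ t(7).
Step 5: Two-sided p-value from the t-distribution with 7 df = 0.331740.
Step 6: alpha = 0.1. fail to reject H0.

rho = 0.3667, p = 0.331740, fail to reject H0 at alpha = 0.1.


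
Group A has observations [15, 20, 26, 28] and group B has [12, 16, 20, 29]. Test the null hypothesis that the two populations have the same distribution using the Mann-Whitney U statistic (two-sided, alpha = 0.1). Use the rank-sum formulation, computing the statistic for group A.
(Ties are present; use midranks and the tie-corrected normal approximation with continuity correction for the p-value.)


Step 1: Combine and sort all 8 observations; assign midranks.
sorted (value, group): (12,Y), (15,X), (16,Y), (20,X), (20,Y), (26,X), (28,X), (29,Y)
ranks: 12->1, 15->2, 16->3, 20->4.5, 20->4.5, 26->6, 28->7, 29->8
Step 2: Rank sum for X: R1 = 2 + 4.5 + 6 + 7 = 19.5.
Step 3: U_X = R1 - n1(n1+1)/2 = 19.5 - 4*5/2 = 19.5 - 10 = 9.5.
       U_Y = n1*n2 - U_X = 16 - 9.5 = 6.5.
Step 4: Ties are present, so use the tie-corrected normal approximation (with continuity correction) for the p-value.
Step 5: p-value = 0.771503; compare to alpha = 0.1. fail to reject H0.

U_X = 9.5, p = 0.771503, fail to reject H0 at alpha = 0.1.


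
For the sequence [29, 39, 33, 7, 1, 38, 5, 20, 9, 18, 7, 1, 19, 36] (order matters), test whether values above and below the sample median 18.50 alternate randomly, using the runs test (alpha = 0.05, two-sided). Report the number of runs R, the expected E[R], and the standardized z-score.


Step 1: Compute median = 18.50; label A = above, B = below.
Labels in order: AAABBABABBBBAA  (n_A = 7, n_B = 7)
Step 2: Count runs R = 7.
Step 3: Under H0 (random ordering), E[R] = 2*n_A*n_B/(n_A+n_B) + 1 = 2*7*7/14 + 1 = 8.0000.
        Var[R] = 2*n_A*n_B*(2*n_A*n_B - n_A - n_B) / ((n_A+n_B)^2 * (n_A+n_B-1)) = 8232/2548 = 3.2308.
        SD[R] = 1.7974.
Step 4: Continuity-corrected z = (R + 0.5 - E[R]) / SD[R] = (7 + 0.5 - 8.0000) / 1.7974 = -0.2782.
Step 5: Two-sided p-value via normal approximation = 2*(1 - Phi(|z|)) = 0.780879.
Step 6: alpha = 0.05. fail to reject H0.

R = 7, z = -0.2782, p = 0.780879, fail to reject H0.


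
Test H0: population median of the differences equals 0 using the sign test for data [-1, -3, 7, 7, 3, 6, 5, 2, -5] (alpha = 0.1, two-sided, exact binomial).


Step 1: Discard zero differences. Original n = 9; n_eff = number of nonzero differences = 9.
Nonzero differences (with sign): -1, -3, +7, +7, +3, +6, +5, +2, -5
Step 2: Count signs: positive = 6, negative = 3.
Step 3: Under H0: P(positive) = 0.5, so the number of positives S ~ Bin(9, 0.5).
Step 4: Two-sided exact p-value = sum of Bin(9,0.5) probabilities at or below the observed probability = 0.507812.
Step 5: alpha = 0.1. fail to reject H0.

n_eff = 9, pos = 6, neg = 3, p = 0.507812, fail to reject H0.


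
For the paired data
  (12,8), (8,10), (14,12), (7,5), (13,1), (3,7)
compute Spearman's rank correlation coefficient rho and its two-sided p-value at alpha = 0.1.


Step 1: Rank x and y separately (midranks; no ties here).
rank(x): 12->4, 8->3, 14->6, 7->2, 13->5, 3->1
rank(y): 8->4, 10->5, 12->6, 5->2, 1->1, 7->3
Step 2: d_i = R_x(i) - R_y(i); compute d_i^2.
  (4-4)^2=0, (3-5)^2=4, (6-6)^2=0, (2-2)^2=0, (5-1)^2=16, (1-3)^2=4
sum(d^2) = 24.
Step 3: rho = 1 - 6*24 / (6*(6^2 - 1)) = 1 - 144/210 = 0.314286.
Step 4: Under H0, t = rho * sqrt((n-2)/(1-rho^2)) = 0.6621 ~ t(4).
Step 5: Two-sided p-value from the t-distribution with 4 df = 0.544093.
Step 6: alpha = 0.1. fail to reject H0.

rho = 0.3143, p = 0.544093, fail to reject H0 at alpha = 0.1.


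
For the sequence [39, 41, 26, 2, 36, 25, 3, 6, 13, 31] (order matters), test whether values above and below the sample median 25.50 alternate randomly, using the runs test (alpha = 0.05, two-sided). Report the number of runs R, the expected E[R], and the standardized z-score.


Step 1: Compute median = 25.50; label A = above, B = below.
Labels in order: AAABABBBBA  (n_A = 5, n_B = 5)
Step 2: Count runs R = 5.
Step 3: Under H0 (random ordering), E[R] = 2*n_A*n_B/(n_A+n_B) + 1 = 2*5*5/10 + 1 = 6.0000.
        Var[R] = 2*n_A*n_B*(2*n_A*n_B - n_A - n_B) / ((n_A+n_B)^2 * (n_A+n_B-1)) = 2000/900 = 2.2222.
        SD[R] = 1.4907.
Step 4: Continuity-corrected z = (R + 0.5 - E[R]) / SD[R] = (5 + 0.5 - 6.0000) / 1.4907 = -0.3354.
Step 5: Two-sided p-value via normal approximation = 2*(1 - Phi(|z|)) = 0.737316.
Step 6: alpha = 0.05. fail to reject H0.

R = 5, z = -0.3354, p = 0.737316, fail to reject H0.


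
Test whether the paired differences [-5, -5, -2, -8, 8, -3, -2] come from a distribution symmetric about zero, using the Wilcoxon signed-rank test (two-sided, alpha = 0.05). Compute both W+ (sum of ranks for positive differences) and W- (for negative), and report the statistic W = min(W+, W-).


Step 1: Drop any zero differences (none here) and take |d_i|.
|d| = [5, 5, 2, 8, 8, 3, 2]
Step 2: Midrank |d_i| (ties get averaged ranks).
ranks: |5|->4.5, |5|->4.5, |2|->1.5, |8|->6.5, |8|->6.5, |3|->3, |2|->1.5
Step 3: Attach original signs; sum ranks with positive sign and with negative sign.
W+ = 6.5 = 6.5
W- = 4.5 + 4.5 + 1.5 + 6.5 + 3 + 1.5 = 21.5
(Check: W+ + W- = 28 should equal n(n+1)/2 = 28.)
Step 4: Test statistic W = min(W+, W-) = 6.5.
Step 5: Ties in |d|, so use the tie-corrected normal approximation.
        E[W] = n(n+1)/4 = 7*8/4 = 14.
        Tie groups: |d|=2 (t=2), |d|=5 (t=2), |d|=8 (t=2); sum(t^3 - t) = 18.
        Var[W] = n(n+1)(2n+1)/24 - sum(t^3-t)/48 = 840/24 - 18/48 = 34.625.
        z = (W - E[W]) / sqrt(Var[W]) = (6.5 - 14) / 5.8843 = -1.2746.
        Two-sided p = 2*Phi(z) = 0.202459.
Step 6: alpha = 0.05. fail to reject H0.

W+ = 6.5, W- = 21.5, W = min = 6.5, p = 0.202459, fail to reject H0.


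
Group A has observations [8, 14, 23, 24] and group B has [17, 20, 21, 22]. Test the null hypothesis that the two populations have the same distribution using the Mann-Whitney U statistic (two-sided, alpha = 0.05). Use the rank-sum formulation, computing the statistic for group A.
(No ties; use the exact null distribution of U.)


Step 1: Combine and sort all 8 observations; assign midranks.
sorted (value, group): (8,X), (14,X), (17,Y), (20,Y), (21,Y), (22,Y), (23,X), (24,X)
ranks: 8->1, 14->2, 17->3, 20->4, 21->5, 22->6, 23->7, 24->8
Step 2: Rank sum for X: R1 = 1 + 2 + 7 + 8 = 18.
Step 3: U_X = R1 - n1(n1+1)/2 = 18 - 4*5/2 = 18 - 10 = 8.
       U_Y = n1*n2 - U_X = 16 - 8 = 8.
Step 4: No ties, so the exact null distribution of U (based on enumerating the C(8,4) = 70 equally likely rank assignments) gives the two-sided p-value.
Step 5: p-value = 1.000000; compare to alpha = 0.05. fail to reject H0.

U_X = 8, p = 1.000000, fail to reject H0 at alpha = 0.05.


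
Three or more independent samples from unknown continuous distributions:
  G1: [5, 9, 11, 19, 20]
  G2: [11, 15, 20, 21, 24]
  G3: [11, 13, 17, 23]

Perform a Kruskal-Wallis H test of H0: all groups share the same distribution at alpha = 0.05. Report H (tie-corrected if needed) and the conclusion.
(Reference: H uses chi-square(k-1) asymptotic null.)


Step 1: Combine all N = 14 observations and assign midranks.
sorted (value, group, rank): (5,G1,1), (9,G1,2), (11,G1,4), (11,G2,4), (11,G3,4), (13,G3,6), (15,G2,7), (17,G3,8), (19,G1,9), (20,G1,10.5), (20,G2,10.5), (21,G2,12), (23,G3,13), (24,G2,14)
Step 2: Sum ranks within each group.
R_1 = 26.5 (n_1 = 5)
R_2 = 47.5 (n_2 = 5)
R_3 = 31 (n_3 = 4)
Step 3: H = 12/(N(N+1)) * sum(R_i^2/n_i) - 3(N+1)
     = 12/(14*15) * (26.5^2/5 + 47.5^2/5 + 31^2/4) - 3*15
     = 0.057143 * 831.95 - 45
     = 2.540000.
Step 4: Ties present; correction factor C = 1 - 30/(14^3 - 14) = 0.989011. Corrected H = 2.540000 / 0.989011 = 2.568222.
Step 5: Under H0, H ~ chi^2(2); p-value = 0.276897.
Step 6: alpha = 0.05. fail to reject H0.

H = 2.5682, df = 2, p = 0.276897, fail to reject H0.


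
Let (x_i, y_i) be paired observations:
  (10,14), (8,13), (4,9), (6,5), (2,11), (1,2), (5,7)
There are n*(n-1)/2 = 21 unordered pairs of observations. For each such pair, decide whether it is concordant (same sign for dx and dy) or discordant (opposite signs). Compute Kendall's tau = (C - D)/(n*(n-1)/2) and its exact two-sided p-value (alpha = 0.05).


Step 1: Enumerate the 21 unordered pairs (i,j) with i<j and classify each by sign(x_j-x_i) * sign(y_j-y_i).
  (1,2):dx=-2,dy=-1->C; (1,3):dx=-6,dy=-5->C; (1,4):dx=-4,dy=-9->C; (1,5):dx=-8,dy=-3->C
  (1,6):dx=-9,dy=-12->C; (1,7):dx=-5,dy=-7->C; (2,3):dx=-4,dy=-4->C; (2,4):dx=-2,dy=-8->C
  (2,5):dx=-6,dy=-2->C; (2,6):dx=-7,dy=-11->C; (2,7):dx=-3,dy=-6->C; (3,4):dx=+2,dy=-4->D
  (3,5):dx=-2,dy=+2->D; (3,6):dx=-3,dy=-7->C; (3,7):dx=+1,dy=-2->D; (4,5):dx=-4,dy=+6->D
  (4,6):dx=-5,dy=-3->C; (4,7):dx=-1,dy=+2->D; (5,6):dx=-1,dy=-9->C; (5,7):dx=+3,dy=-4->D
  (6,7):dx=+4,dy=+5->C
Step 2: C = 15, D = 6, total pairs = 21.
Step 3: tau = (C - D)/(n(n-1)/2) = (15 - 6)/21 = 0.428571.
Step 4: Exact two-sided p-value (enumerate n! = 5040 permutations of y under H0): p = 0.238889.
Step 5: alpha = 0.05. fail to reject H0.

tau_b = 0.4286 (C=15, D=6), p = 0.238889, fail to reject H0.


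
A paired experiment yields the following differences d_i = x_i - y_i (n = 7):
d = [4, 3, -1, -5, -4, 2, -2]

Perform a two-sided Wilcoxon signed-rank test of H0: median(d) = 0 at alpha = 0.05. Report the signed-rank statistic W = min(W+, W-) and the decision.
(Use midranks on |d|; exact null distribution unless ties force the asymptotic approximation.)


Step 1: Drop any zero differences (none here) and take |d_i|.
|d| = [4, 3, 1, 5, 4, 2, 2]
Step 2: Midrank |d_i| (ties get averaged ranks).
ranks: |4|->5.5, |3|->4, |1|->1, |5|->7, |4|->5.5, |2|->2.5, |2|->2.5
Step 3: Attach original signs; sum ranks with positive sign and with negative sign.
W+ = 5.5 + 4 + 2.5 = 12
W- = 1 + 7 + 5.5 + 2.5 = 16
(Check: W+ + W- = 28 should equal n(n+1)/2 = 28.)
Step 4: Test statistic W = min(W+, W-) = 12.
Step 5: Ties in |d|, so use the tie-corrected normal approximation.
        E[W] = n(n+1)/4 = 7*8/4 = 14.
        Tie groups: |d|=2 (t=2), |d|=4 (t=2); sum(t^3 - t) = 12.
        Var[W] = n(n+1)(2n+1)/24 - sum(t^3-t)/48 = 840/24 - 12/48 = 34.75.
        z = (W - E[W]) / sqrt(Var[W]) = (12 - 14) / 5.8949 = -0.3393.
        Two-sided p = 2*Phi(z) = 0.734402.
Step 6: alpha = 0.05. fail to reject H0.

W+ = 12, W- = 16, W = min = 12, p = 0.734402, fail to reject H0.


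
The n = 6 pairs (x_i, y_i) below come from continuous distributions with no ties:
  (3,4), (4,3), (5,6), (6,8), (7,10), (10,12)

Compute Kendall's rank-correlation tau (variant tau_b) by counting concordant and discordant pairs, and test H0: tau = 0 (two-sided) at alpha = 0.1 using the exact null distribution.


Step 1: Enumerate the 15 unordered pairs (i,j) with i<j and classify each by sign(x_j-x_i) * sign(y_j-y_i).
  (1,2):dx=+1,dy=-1->D; (1,3):dx=+2,dy=+2->C; (1,4):dx=+3,dy=+4->C; (1,5):dx=+4,dy=+6->C
  (1,6):dx=+7,dy=+8->C; (2,3):dx=+1,dy=+3->C; (2,4):dx=+2,dy=+5->C; (2,5):dx=+3,dy=+7->C
  (2,6):dx=+6,dy=+9->C; (3,4):dx=+1,dy=+2->C; (3,5):dx=+2,dy=+4->C; (3,6):dx=+5,dy=+6->C
  (4,5):dx=+1,dy=+2->C; (4,6):dx=+4,dy=+4->C; (5,6):dx=+3,dy=+2->C
Step 2: C = 14, D = 1, total pairs = 15.
Step 3: tau = (C - D)/(n(n-1)/2) = (14 - 1)/15 = 0.866667.
Step 4: Exact two-sided p-value (enumerate n! = 720 permutations of y under H0): p = 0.016667.
Step 5: alpha = 0.1. reject H0.

tau_b = 0.8667 (C=14, D=1), p = 0.016667, reject H0.


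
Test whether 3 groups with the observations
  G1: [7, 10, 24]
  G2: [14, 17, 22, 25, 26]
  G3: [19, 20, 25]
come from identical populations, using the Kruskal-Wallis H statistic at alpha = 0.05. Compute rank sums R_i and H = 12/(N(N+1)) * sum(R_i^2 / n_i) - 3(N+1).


Step 1: Combine all N = 11 observations and assign midranks.
sorted (value, group, rank): (7,G1,1), (10,G1,2), (14,G2,3), (17,G2,4), (19,G3,5), (20,G3,6), (22,G2,7), (24,G1,8), (25,G2,9.5), (25,G3,9.5), (26,G2,11)
Step 2: Sum ranks within each group.
R_1 = 11 (n_1 = 3)
R_2 = 34.5 (n_2 = 5)
R_3 = 20.5 (n_3 = 3)
Step 3: H = 12/(N(N+1)) * sum(R_i^2/n_i) - 3(N+1)
     = 12/(11*12) * (11^2/3 + 34.5^2/5 + 20.5^2/3) - 3*12
     = 0.090909 * 418.467 - 36
     = 2.042424.
Step 4: Ties present; correction factor C = 1 - 6/(11^3 - 11) = 0.995455. Corrected H = 2.042424 / 0.995455 = 2.051750.
Step 5: Under H0, H ~ chi^2(2); p-value = 0.358483.
Step 6: alpha = 0.05. fail to reject H0.

H = 2.0518, df = 2, p = 0.358483, fail to reject H0.


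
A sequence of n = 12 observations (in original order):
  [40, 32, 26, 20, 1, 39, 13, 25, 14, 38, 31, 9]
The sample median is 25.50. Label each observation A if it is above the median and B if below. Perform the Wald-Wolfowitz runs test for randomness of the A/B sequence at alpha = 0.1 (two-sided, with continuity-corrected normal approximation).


Step 1: Compute median = 25.50; label A = above, B = below.
Labels in order: AAABBABBBAAB  (n_A = 6, n_B = 6)
Step 2: Count runs R = 6.
Step 3: Under H0 (random ordering), E[R] = 2*n_A*n_B/(n_A+n_B) + 1 = 2*6*6/12 + 1 = 7.0000.
        Var[R] = 2*n_A*n_B*(2*n_A*n_B - n_A - n_B) / ((n_A+n_B)^2 * (n_A+n_B-1)) = 4320/1584 = 2.7273.
        SD[R] = 1.6514.
Step 4: Continuity-corrected z = (R + 0.5 - E[R]) / SD[R] = (6 + 0.5 - 7.0000) / 1.6514 = -0.3028.
Step 5: Two-sided p-value via normal approximation = 2*(1 - Phi(|z|)) = 0.762069.
Step 6: alpha = 0.1. fail to reject H0.

R = 6, z = -0.3028, p = 0.762069, fail to reject H0.


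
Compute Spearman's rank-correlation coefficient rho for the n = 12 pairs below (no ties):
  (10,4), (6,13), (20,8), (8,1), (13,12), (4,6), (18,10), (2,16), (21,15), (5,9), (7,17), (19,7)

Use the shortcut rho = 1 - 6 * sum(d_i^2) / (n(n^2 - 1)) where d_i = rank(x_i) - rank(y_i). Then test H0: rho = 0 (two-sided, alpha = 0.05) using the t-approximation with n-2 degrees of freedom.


Step 1: Rank x and y separately (midranks; no ties here).
rank(x): 10->7, 6->4, 20->11, 8->6, 13->8, 4->2, 18->9, 2->1, 21->12, 5->3, 7->5, 19->10
rank(y): 4->2, 13->9, 8->5, 1->1, 12->8, 6->3, 10->7, 16->11, 15->10, 9->6, 17->12, 7->4
Step 2: d_i = R_x(i) - R_y(i); compute d_i^2.
  (7-2)^2=25, (4-9)^2=25, (11-5)^2=36, (6-1)^2=25, (8-8)^2=0, (2-3)^2=1, (9-7)^2=4, (1-11)^2=100, (12-10)^2=4, (3-6)^2=9, (5-12)^2=49, (10-4)^2=36
sum(d^2) = 314.
Step 3: rho = 1 - 6*314 / (12*(12^2 - 1)) = 1 - 1884/1716 = -0.097902.
Step 4: Under H0, t = rho * sqrt((n-2)/(1-rho^2)) = -0.3111 ~ t(10).
Step 5: Two-sided p-value from the t-distribution with 10 df = 0.762122.
Step 6: alpha = 0.05. fail to reject H0.

rho = -0.0979, p = 0.762122, fail to reject H0 at alpha = 0.05.


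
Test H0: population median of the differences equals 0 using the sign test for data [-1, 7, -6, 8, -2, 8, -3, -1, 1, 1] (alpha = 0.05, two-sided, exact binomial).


Step 1: Discard zero differences. Original n = 10; n_eff = number of nonzero differences = 10.
Nonzero differences (with sign): -1, +7, -6, +8, -2, +8, -3, -1, +1, +1
Step 2: Count signs: positive = 5, negative = 5.
Step 3: Under H0: P(positive) = 0.5, so the number of positives S ~ Bin(10, 0.5).
Step 4: Two-sided exact p-value = sum of Bin(10,0.5) probabilities at or below the observed probability = 1.000000.
Step 5: alpha = 0.05. fail to reject H0.

n_eff = 10, pos = 5, neg = 5, p = 1.000000, fail to reject H0.


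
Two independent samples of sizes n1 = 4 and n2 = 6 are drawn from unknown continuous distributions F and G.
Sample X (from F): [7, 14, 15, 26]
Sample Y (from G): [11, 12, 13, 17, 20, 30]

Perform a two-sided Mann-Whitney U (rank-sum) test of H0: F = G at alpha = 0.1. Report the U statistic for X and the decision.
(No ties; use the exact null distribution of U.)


Step 1: Combine and sort all 10 observations; assign midranks.
sorted (value, group): (7,X), (11,Y), (12,Y), (13,Y), (14,X), (15,X), (17,Y), (20,Y), (26,X), (30,Y)
ranks: 7->1, 11->2, 12->3, 13->4, 14->5, 15->6, 17->7, 20->8, 26->9, 30->10
Step 2: Rank sum for X: R1 = 1 + 5 + 6 + 9 = 21.
Step 3: U_X = R1 - n1(n1+1)/2 = 21 - 4*5/2 = 21 - 10 = 11.
       U_Y = n1*n2 - U_X = 24 - 11 = 13.
Step 4: No ties, so the exact null distribution of U (based on enumerating the C(10,4) = 210 equally likely rank assignments) gives the two-sided p-value.
Step 5: p-value = 0.914286; compare to alpha = 0.1. fail to reject H0.

U_X = 11, p = 0.914286, fail to reject H0 at alpha = 0.1.


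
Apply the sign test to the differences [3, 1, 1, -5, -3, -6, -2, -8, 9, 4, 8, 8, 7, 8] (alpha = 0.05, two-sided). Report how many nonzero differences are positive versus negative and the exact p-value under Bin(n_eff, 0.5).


Step 1: Discard zero differences. Original n = 14; n_eff = number of nonzero differences = 14.
Nonzero differences (with sign): +3, +1, +1, -5, -3, -6, -2, -8, +9, +4, +8, +8, +7, +8
Step 2: Count signs: positive = 9, negative = 5.
Step 3: Under H0: P(positive) = 0.5, so the number of positives S ~ Bin(14, 0.5).
Step 4: Two-sided exact p-value = sum of Bin(14,0.5) probabilities at or below the observed probability = 0.423950.
Step 5: alpha = 0.05. fail to reject H0.

n_eff = 14, pos = 9, neg = 5, p = 0.423950, fail to reject H0.


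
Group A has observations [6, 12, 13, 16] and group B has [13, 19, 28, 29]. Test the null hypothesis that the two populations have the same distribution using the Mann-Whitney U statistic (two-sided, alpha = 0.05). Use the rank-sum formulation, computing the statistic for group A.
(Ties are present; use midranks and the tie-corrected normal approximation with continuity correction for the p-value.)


Step 1: Combine and sort all 8 observations; assign midranks.
sorted (value, group): (6,X), (12,X), (13,X), (13,Y), (16,X), (19,Y), (28,Y), (29,Y)
ranks: 6->1, 12->2, 13->3.5, 13->3.5, 16->5, 19->6, 28->7, 29->8
Step 2: Rank sum for X: R1 = 1 + 2 + 3.5 + 5 = 11.5.
Step 3: U_X = R1 - n1(n1+1)/2 = 11.5 - 4*5/2 = 11.5 - 10 = 1.5.
       U_Y = n1*n2 - U_X = 16 - 1.5 = 14.5.
Step 4: Ties are present, so use the tie-corrected normal approximation (with continuity correction) for the p-value.
Step 5: p-value = 0.081429; compare to alpha = 0.05. fail to reject H0.

U_X = 1.5, p = 0.081429, fail to reject H0 at alpha = 0.05.


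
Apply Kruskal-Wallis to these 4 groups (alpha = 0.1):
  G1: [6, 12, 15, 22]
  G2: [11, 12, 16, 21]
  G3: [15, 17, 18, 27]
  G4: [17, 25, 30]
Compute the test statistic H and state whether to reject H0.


Step 1: Combine all N = 15 observations and assign midranks.
sorted (value, group, rank): (6,G1,1), (11,G2,2), (12,G1,3.5), (12,G2,3.5), (15,G1,5.5), (15,G3,5.5), (16,G2,7), (17,G3,8.5), (17,G4,8.5), (18,G3,10), (21,G2,11), (22,G1,12), (25,G4,13), (27,G3,14), (30,G4,15)
Step 2: Sum ranks within each group.
R_1 = 22 (n_1 = 4)
R_2 = 23.5 (n_2 = 4)
R_3 = 38 (n_3 = 4)
R_4 = 36.5 (n_4 = 3)
Step 3: H = 12/(N(N+1)) * sum(R_i^2/n_i) - 3(N+1)
     = 12/(15*16) * (22^2/4 + 23.5^2/4 + 38^2/4 + 36.5^2/3) - 3*16
     = 0.050000 * 1064.15 - 48
     = 5.207292.
Step 4: Ties present; correction factor C = 1 - 18/(15^3 - 15) = 0.994643. Corrected H = 5.207292 / 0.994643 = 5.235338.
Step 5: Under H0, H ~ chi^2(3); p-value = 0.155354.
Step 6: alpha = 0.1. fail to reject H0.

H = 5.2353, df = 3, p = 0.155354, fail to reject H0.


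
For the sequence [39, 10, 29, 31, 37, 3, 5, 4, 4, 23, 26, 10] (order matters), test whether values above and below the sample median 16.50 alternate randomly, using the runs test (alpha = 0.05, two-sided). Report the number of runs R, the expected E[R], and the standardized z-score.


Step 1: Compute median = 16.50; label A = above, B = below.
Labels in order: ABAAABBBBAAB  (n_A = 6, n_B = 6)
Step 2: Count runs R = 6.
Step 3: Under H0 (random ordering), E[R] = 2*n_A*n_B/(n_A+n_B) + 1 = 2*6*6/12 + 1 = 7.0000.
        Var[R] = 2*n_A*n_B*(2*n_A*n_B - n_A - n_B) / ((n_A+n_B)^2 * (n_A+n_B-1)) = 4320/1584 = 2.7273.
        SD[R] = 1.6514.
Step 4: Continuity-corrected z = (R + 0.5 - E[R]) / SD[R] = (6 + 0.5 - 7.0000) / 1.6514 = -0.3028.
Step 5: Two-sided p-value via normal approximation = 2*(1 - Phi(|z|)) = 0.762069.
Step 6: alpha = 0.05. fail to reject H0.

R = 6, z = -0.3028, p = 0.762069, fail to reject H0.
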